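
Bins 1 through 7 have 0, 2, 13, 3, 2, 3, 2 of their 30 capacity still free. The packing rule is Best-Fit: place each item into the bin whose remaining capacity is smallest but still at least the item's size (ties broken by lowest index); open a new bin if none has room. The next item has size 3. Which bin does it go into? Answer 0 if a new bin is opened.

4

Bins with room: bin 3 (13), bin 4 (3), bin 6 (3).
Tightest fit is bin 4 with 3 free.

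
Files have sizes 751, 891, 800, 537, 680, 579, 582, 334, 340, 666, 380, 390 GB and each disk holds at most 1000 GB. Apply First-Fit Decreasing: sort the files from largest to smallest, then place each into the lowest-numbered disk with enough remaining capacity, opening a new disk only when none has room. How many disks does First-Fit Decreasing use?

Sorted descending: 891, 800, 751, 680, 666, 582, 579, 537, 390, 380, 340, 334.
disk 1: place 891 GB, 109 GB left
disk 2: place 800 GB, 200 GB left
disk 3: place 751 GB, 249 GB left
disk 4: place 680 GB, 320 GB left
disk 5: place 666 GB, 334 GB left
disk 6: place 582 GB, 418 GB left
disk 7: place 579 GB, 421 GB left
disk 8: place 537 GB, 463 GB left
disk 6: place 390 GB, 28 GB left
disk 7: place 380 GB, 41 GB left
disk 8: place 340 GB, 123 GB left
disk 5: place 334 GB, 0 GB left
Final disks: [891] [800] [751] [680] [666,334] [582,390] [579,380] [537,340].

8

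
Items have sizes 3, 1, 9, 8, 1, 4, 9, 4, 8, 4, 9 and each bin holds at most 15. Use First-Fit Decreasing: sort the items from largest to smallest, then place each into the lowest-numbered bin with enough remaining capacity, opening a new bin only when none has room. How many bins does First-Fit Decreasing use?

5 bins

Sorted descending: 9, 9, 9, 8, 8, 4, 4, 4, 3, 1, 1.
9 → bin 1 (remaining 6)
9 → bin 2 (remaining 6)
9 → bin 3 (remaining 6)
8 → bin 4 (remaining 7)
8 → bin 5 (remaining 7)
4 → bin 1 (remaining 2)
4 → bin 2 (remaining 2)
4 → bin 3 (remaining 2)
3 → bin 4 (remaining 4)
1 → bin 1 (remaining 1)
1 → bin 1 (remaining 0)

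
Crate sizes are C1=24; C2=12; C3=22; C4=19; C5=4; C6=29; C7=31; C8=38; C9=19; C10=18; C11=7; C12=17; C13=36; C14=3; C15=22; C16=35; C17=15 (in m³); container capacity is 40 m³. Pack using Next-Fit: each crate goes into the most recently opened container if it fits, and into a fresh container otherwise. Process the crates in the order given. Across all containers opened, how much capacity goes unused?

C1 (24 m³) → container 1 (remaining 16 m³)
C2 (12 m³) → container 1 (remaining 4 m³)
C3 (22 m³) → container 2 (remaining 18 m³)
C4 (19 m³) → container 3 (remaining 21 m³)
C5 (4 m³) → container 3 (remaining 17 m³)
C6 (29 m³) → container 4 (remaining 11 m³)
C7 (31 m³) → container 5 (remaining 9 m³)
C8 (38 m³) → container 6 (remaining 2 m³)
C9 (19 m³) → container 7 (remaining 21 m³)
C10 (18 m³) → container 7 (remaining 3 m³)
C11 (7 m³) → container 8 (remaining 33 m³)
C12 (17 m³) → container 8 (remaining 16 m³)
C13 (36 m³) → container 9 (remaining 4 m³)
C14 (3 m³) → container 9 (remaining 1 m³)
C15 (22 m³) → container 10 (remaining 18 m³)
C16 (35 m³) → container 11 (remaining 5 m³)
C17 (15 m³) → container 12 (remaining 25 m³)
12 containers × 40 m³ = 480 m³; used 351 m³; unused 129 m³.

129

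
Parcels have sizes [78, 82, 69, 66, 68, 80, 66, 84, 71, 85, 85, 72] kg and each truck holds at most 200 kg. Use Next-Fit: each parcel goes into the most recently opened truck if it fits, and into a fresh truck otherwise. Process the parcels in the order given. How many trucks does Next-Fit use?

6

78 kg → truck 1 (remaining 122 kg)
82 kg → truck 1 (remaining 40 kg)
69 kg → truck 2 (remaining 131 kg)
66 kg → truck 2 (remaining 65 kg)
68 kg → truck 3 (remaining 132 kg)
80 kg → truck 3 (remaining 52 kg)
66 kg → truck 4 (remaining 134 kg)
84 kg → truck 4 (remaining 50 kg)
71 kg → truck 5 (remaining 129 kg)
85 kg → truck 5 (remaining 44 kg)
85 kg → truck 6 (remaining 115 kg)
72 kg → truck 6 (remaining 43 kg)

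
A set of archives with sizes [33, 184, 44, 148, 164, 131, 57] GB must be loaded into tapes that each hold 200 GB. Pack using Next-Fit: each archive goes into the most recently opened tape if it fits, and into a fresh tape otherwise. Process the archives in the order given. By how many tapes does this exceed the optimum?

1

Next-Fit: [33] [184] [44,148] [164] [131,57] → 5 tapes.
Total size 761 GB; any packing needs at least ⌈761/200⌉ = 4 tapes.
An optimal packing achieves that bound: [184] [164,33] [148,44] [131,57] → 4 tapes.
Excess: 5 − 4 = 1.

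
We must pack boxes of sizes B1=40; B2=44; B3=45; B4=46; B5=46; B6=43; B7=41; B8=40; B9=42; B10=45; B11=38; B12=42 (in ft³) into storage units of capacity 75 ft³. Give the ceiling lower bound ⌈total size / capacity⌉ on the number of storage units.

Total size = 40 + 44 + 45 + 46 + 46 + 43 + 41 + 40 + 42 + 45 + 38 + 42 = 512 ft³.
⌈512 / 75⌉ = 7.

7 storage units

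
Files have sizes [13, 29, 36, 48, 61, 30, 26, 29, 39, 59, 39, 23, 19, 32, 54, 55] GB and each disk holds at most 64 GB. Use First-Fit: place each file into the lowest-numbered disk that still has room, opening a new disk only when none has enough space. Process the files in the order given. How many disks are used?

disk 1: place 13 GB, 51 GB left
disk 1: place 29 GB, 22 GB left
disk 2: place 36 GB, 28 GB left
disk 3: place 48 GB, 16 GB left
disk 4: place 61 GB, 3 GB left
disk 5: place 30 GB, 34 GB left
disk 2: place 26 GB, 2 GB left
disk 5: place 29 GB, 5 GB left
disk 6: place 39 GB, 25 GB left
disk 7: place 59 GB, 5 GB left
disk 8: place 39 GB, 25 GB left
disk 6: place 23 GB, 2 GB left
disk 1: place 19 GB, 3 GB left
disk 9: place 32 GB, 32 GB left
disk 10: place 54 GB, 10 GB left
disk 11: place 55 GB, 9 GB left

11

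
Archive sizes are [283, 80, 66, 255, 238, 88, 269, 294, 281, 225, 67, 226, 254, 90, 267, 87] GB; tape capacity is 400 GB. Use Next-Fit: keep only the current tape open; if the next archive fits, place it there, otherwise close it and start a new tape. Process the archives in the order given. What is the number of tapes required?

10 tapes

Put 283 GB in tape 1; 117 GB remain.
Put 80 GB in tape 1; 37 GB remain.
Put 66 GB in tape 2; 334 GB remain.
Put 255 GB in tape 2; 79 GB remain.
Put 238 GB in tape 3; 162 GB remain.
Put 88 GB in tape 3; 74 GB remain.
Put 269 GB in tape 4; 131 GB remain.
Put 294 GB in tape 5; 106 GB remain.
Put 281 GB in tape 6; 119 GB remain.
Put 225 GB in tape 7; 175 GB remain.
Put 67 GB in tape 7; 108 GB remain.
Put 226 GB in tape 8; 174 GB remain.
Put 254 GB in tape 9; 146 GB remain.
Put 90 GB in tape 9; 56 GB remain.
Put 267 GB in tape 10; 133 GB remain.
Put 87 GB in tape 10; 46 GB remain.
Final tapes: [283,80] [66,255] [238,88] [269] [294] [281] [225,67] [226] [254,90] [267,87].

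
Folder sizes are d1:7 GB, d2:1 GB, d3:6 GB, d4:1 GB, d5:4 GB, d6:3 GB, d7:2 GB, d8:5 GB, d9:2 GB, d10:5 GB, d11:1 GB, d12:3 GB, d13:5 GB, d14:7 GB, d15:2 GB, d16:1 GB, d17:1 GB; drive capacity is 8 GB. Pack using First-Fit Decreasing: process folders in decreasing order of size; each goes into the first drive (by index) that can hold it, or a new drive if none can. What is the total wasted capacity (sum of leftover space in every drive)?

0

Sorted descending: 7, 7, 6, 5, 5, 5, 4, 3, 3, 2, 2, 2, 1, 1, 1, 1, 1.
drive 1: place 7 GB, 1 GB left
drive 2: place 7 GB, 1 GB left
drive 3: place 6 GB, 2 GB left
drive 4: place 5 GB, 3 GB left
drive 5: place 5 GB, 3 GB left
drive 6: place 5 GB, 3 GB left
drive 7: place 4 GB, 4 GB left
drive 4: place 3 GB, 0 GB left
drive 5: place 3 GB, 0 GB left
drive 3: place 2 GB, 0 GB left
drive 6: place 2 GB, 1 GB left
drive 7: place 2 GB, 2 GB left
drive 1: place 1 GB, 0 GB left
drive 2: place 1 GB, 0 GB left
drive 6: place 1 GB, 0 GB left
drive 7: place 1 GB, 1 GB left
drive 7: place 1 GB, 0 GB left
7 drives × 8 GB = 56 GB; used 56 GB; unused 0 GB.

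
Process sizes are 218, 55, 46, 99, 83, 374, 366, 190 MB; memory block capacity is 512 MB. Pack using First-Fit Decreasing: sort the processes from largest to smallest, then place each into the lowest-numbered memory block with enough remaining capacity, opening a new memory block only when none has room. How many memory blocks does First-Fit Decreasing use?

Sorted descending: 374, 366, 218, 190, 99, 83, 55, 46.
memory block 1: place 374 MB, 138 MB left
memory block 2: place 366 MB, 146 MB left
memory block 3: place 218 MB, 294 MB left
memory block 3: place 190 MB, 104 MB left
memory block 1: place 99 MB, 39 MB left
memory block 2: place 83 MB, 63 MB left
memory block 2: place 55 MB, 8 MB left
memory block 3: place 46 MB, 58 MB left

3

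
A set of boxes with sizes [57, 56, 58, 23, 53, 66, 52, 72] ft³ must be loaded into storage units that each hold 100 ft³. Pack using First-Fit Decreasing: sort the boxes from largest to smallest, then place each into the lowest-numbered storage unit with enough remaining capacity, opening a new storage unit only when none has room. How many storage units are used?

7

Sorted descending: 72, 66, 58, 57, 56, 53, 52, 23.
Put 72 ft³ in storage unit 1; 28 ft³ remain.
Put 66 ft³ in storage unit 2; 34 ft³ remain.
Put 58 ft³ in storage unit 3; 42 ft³ remain.
Put 57 ft³ in storage unit 4; 43 ft³ remain.
Put 56 ft³ in storage unit 5; 44 ft³ remain.
Put 53 ft³ in storage unit 6; 47 ft³ remain.
Put 52 ft³ in storage unit 7; 48 ft³ remain.
Put 23 ft³ in storage unit 1; 5 ft³ remain.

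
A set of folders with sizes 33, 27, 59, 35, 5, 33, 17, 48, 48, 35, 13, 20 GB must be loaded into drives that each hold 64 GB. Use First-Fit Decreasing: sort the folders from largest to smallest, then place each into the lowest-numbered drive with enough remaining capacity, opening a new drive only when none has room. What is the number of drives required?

7 drives

Sorted descending: 59, 48, 48, 35, 35, 33, 33, 27, 20, 17, 13, 5.
Put 59 GB in drive 1; 5 GB remain.
Put 48 GB in drive 2; 16 GB remain.
Put 48 GB in drive 3; 16 GB remain.
Put 35 GB in drive 4; 29 GB remain.
Put 35 GB in drive 5; 29 GB remain.
Put 33 GB in drive 6; 31 GB remain.
Put 33 GB in drive 7; 31 GB remain.
Put 27 GB in drive 4; 2 GB remain.
Put 20 GB in drive 5; 9 GB remain.
Put 17 GB in drive 6; 14 GB remain.
Put 13 GB in drive 2; 3 GB remain.
Put 5 GB in drive 1; 0 GB remain.
Final drives: [59,5] [48,13] [48] [35,27] [35,20] [33,17] [33].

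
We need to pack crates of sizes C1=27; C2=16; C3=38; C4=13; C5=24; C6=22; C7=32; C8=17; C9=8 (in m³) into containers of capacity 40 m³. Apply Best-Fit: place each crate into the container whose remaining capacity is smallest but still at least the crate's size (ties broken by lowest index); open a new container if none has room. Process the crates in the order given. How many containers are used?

5 containers

C1 (27 m³) → container 1 (remaining 13 m³)
C2 (16 m³) → container 2 (remaining 24 m³)
C3 (38 m³) → container 3 (remaining 2 m³)
C4 (13 m³) → container 1 (remaining 0 m³)
C5 (24 m³) → container 2 (remaining 0 m³)
C6 (22 m³) → container 4 (remaining 18 m³)
C7 (32 m³) → container 5 (remaining 8 m³)
C8 (17 m³) → container 4 (remaining 1 m³)
C9 (8 m³) → container 5 (remaining 0 m³)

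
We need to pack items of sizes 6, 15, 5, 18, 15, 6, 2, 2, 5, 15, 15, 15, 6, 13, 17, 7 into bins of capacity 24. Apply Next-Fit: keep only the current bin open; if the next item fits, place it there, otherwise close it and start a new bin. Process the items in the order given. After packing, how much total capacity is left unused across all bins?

30

6 → bin 1 (remaining 18)
15 → bin 1 (remaining 3)
5 → bin 2 (remaining 19)
18 → bin 2 (remaining 1)
15 → bin 3 (remaining 9)
6 → bin 3 (remaining 3)
2 → bin 3 (remaining 1)
2 → bin 4 (remaining 22)
5 → bin 4 (remaining 17)
15 → bin 4 (remaining 2)
15 → bin 5 (remaining 9)
15 → bin 6 (remaining 9)
6 → bin 6 (remaining 3)
13 → bin 7 (remaining 11)
17 → bin 8 (remaining 7)
7 → bin 8 (remaining 0)
8 bins × 24 = 192; used 162; unused 30.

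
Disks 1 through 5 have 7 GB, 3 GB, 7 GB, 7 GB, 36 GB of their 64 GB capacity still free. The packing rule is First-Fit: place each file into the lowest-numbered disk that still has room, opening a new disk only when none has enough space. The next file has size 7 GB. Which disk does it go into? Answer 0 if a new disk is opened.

Disks with room: disk 1 (7 GB), disk 3 (7 GB), disk 4 (7 GB), disk 5 (36 GB).
The first with room is disk 1.

1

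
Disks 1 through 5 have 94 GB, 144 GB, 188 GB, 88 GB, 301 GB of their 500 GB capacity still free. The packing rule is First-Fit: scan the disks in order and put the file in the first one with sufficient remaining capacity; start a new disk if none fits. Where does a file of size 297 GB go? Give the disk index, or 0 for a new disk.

5

Disks with room: disk 5 (301 GB).
The first with room is disk 5.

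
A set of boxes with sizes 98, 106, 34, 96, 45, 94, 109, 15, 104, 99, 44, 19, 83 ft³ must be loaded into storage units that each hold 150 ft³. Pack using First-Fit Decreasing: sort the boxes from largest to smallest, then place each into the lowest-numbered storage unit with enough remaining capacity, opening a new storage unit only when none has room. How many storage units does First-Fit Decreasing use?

Sorted descending: 109, 106, 104, 99, 98, 96, 94, 83, 45, 44, 34, 19, 15.
Put 109 ft³ in storage unit 1; 41 ft³ remain.
Put 106 ft³ in storage unit 2; 44 ft³ remain.
Put 104 ft³ in storage unit 3; 46 ft³ remain.
Put 99 ft³ in storage unit 4; 51 ft³ remain.
Put 98 ft³ in storage unit 5; 52 ft³ remain.
Put 96 ft³ in storage unit 6; 54 ft³ remain.
Put 94 ft³ in storage unit 7; 56 ft³ remain.
Put 83 ft³ in storage unit 8; 67 ft³ remain.
Put 45 ft³ in storage unit 3; 1 ft³ remain.
Put 44 ft³ in storage unit 2; 0 ft³ remain.
Put 34 ft³ in storage unit 1; 7 ft³ remain.
Put 19 ft³ in storage unit 4; 32 ft³ remain.
Put 15 ft³ in storage unit 4; 17 ft³ remain.
Final storage units: [109,34] [106,44] [104,45] [99,19,15] [98] [96] [94] [83].

8 storage units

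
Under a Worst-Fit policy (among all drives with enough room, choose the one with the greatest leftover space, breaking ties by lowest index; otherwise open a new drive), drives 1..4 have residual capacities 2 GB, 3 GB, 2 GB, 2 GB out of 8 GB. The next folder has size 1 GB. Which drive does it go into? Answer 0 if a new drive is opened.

2

Drives with room: drive 1 (2 GB), drive 2 (3 GB), drive 3 (2 GB), drive 4 (2 GB).
Most room is drive 2 with 3 GB free.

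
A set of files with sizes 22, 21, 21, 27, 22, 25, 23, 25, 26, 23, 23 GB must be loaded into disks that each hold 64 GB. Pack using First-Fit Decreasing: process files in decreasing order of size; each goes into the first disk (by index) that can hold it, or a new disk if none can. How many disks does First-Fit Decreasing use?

5

Sorted descending: 27, 26, 25, 25, 23, 23, 23, 22, 22, 21, 21.
27 GB → disk 1 (remaining 37 GB)
26 GB → disk 1 (remaining 11 GB)
25 GB → disk 2 (remaining 39 GB)
25 GB → disk 2 (remaining 14 GB)
23 GB → disk 3 (remaining 41 GB)
23 GB → disk 3 (remaining 18 GB)
23 GB → disk 4 (remaining 41 GB)
22 GB → disk 4 (remaining 19 GB)
22 GB → disk 5 (remaining 42 GB)
21 GB → disk 5 (remaining 21 GB)
21 GB → disk 5 (remaining 0 GB)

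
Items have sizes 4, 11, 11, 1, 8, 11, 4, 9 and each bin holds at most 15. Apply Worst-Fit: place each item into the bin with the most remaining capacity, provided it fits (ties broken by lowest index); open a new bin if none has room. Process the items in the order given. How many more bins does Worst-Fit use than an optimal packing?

0

Worst-Fit: [4,11] [11,1] [8,4] [11] [9] → 5 bins.
5 items exceed 7.5 (half the capacity), and no two of those can share a bin, so at least 5 bins are needed.
So 5 is already optimal.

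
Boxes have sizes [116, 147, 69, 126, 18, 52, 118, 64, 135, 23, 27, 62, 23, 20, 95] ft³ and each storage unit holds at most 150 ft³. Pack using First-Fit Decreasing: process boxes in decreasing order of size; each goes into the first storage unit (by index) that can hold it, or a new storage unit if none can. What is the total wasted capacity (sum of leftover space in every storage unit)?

Sorted descending: 147, 135, 126, 118, 116, 95, 69, 64, 62, 52, 27, 23, 23, 20, 18.
storage unit 1: place 147 ft³, 3 ft³ left
storage unit 2: place 135 ft³, 15 ft³ left
storage unit 3: place 126 ft³, 24 ft³ left
storage unit 4: place 118 ft³, 32 ft³ left
storage unit 5: place 116 ft³, 34 ft³ left
storage unit 6: place 95 ft³, 55 ft³ left
storage unit 7: place 69 ft³, 81 ft³ left
storage unit 7: place 64 ft³, 17 ft³ left
storage unit 8: place 62 ft³, 88 ft³ left
storage unit 6: place 52 ft³, 3 ft³ left
storage unit 4: place 27 ft³, 5 ft³ left
storage unit 3: place 23 ft³, 1 ft³ left
storage unit 5: place 23 ft³, 11 ft³ left
storage unit 8: place 20 ft³, 68 ft³ left
storage unit 8: place 18 ft³, 50 ft³ left
8 storage units × 150 ft³ = 1200 ft³; used 1095 ft³; unused 105 ft³.

105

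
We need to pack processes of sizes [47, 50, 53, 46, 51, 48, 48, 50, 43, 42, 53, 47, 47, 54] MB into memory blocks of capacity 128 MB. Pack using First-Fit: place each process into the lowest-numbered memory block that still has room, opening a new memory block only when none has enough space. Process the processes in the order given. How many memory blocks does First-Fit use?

memory block 1: place 47 MB, 81 MB left
memory block 1: place 50 MB, 31 MB left
memory block 2: place 53 MB, 75 MB left
memory block 2: place 46 MB, 29 MB left
memory block 3: place 51 MB, 77 MB left
memory block 3: place 48 MB, 29 MB left
memory block 4: place 48 MB, 80 MB left
memory block 4: place 50 MB, 30 MB left
memory block 5: place 43 MB, 85 MB left
memory block 5: place 42 MB, 43 MB left
memory block 6: place 53 MB, 75 MB left
memory block 6: place 47 MB, 28 MB left
memory block 7: place 47 MB, 81 MB left
memory block 7: place 54 MB, 27 MB left

7 memory blocks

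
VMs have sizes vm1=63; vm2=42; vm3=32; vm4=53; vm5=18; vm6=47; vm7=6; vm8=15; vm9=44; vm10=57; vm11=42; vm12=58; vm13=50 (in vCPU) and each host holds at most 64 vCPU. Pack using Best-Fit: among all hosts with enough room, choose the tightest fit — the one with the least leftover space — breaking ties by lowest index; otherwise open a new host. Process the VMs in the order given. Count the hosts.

10 hosts

vm1 (63 vCPU) → host 1 (remaining 1 vCPU)
vm2 (42 vCPU) → host 2 (remaining 22 vCPU)
vm3 (32 vCPU) → host 3 (remaining 32 vCPU)
vm4 (53 vCPU) → host 4 (remaining 11 vCPU)
vm5 (18 vCPU) → host 2 (remaining 4 vCPU)
vm6 (47 vCPU) → host 5 (remaining 17 vCPU)
vm7 (6 vCPU) → host 4 (remaining 5 vCPU)
vm8 (15 vCPU) → host 5 (remaining 2 vCPU)
vm9 (44 vCPU) → host 6 (remaining 20 vCPU)
vm10 (57 vCPU) → host 7 (remaining 7 vCPU)
vm11 (42 vCPU) → host 8 (remaining 22 vCPU)
vm12 (58 vCPU) → host 9 (remaining 6 vCPU)
vm13 (50 vCPU) → host 10 (remaining 14 vCPU)
Final hosts: [63] [42,18] [32] [53,6] [47,15] [44] [57] [42] [58] [50].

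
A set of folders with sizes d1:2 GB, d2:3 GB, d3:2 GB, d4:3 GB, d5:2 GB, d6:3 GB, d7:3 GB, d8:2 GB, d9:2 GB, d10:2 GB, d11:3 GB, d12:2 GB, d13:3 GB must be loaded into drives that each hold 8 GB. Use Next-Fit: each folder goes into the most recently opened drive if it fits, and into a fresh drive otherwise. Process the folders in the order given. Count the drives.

Put d1 (2 GB) in drive 1; 6 GB remain.
Put d2 (3 GB) in drive 1; 3 GB remain.
Put d3 (2 GB) in drive 1; 1 GB remain.
Put d4 (3 GB) in drive 2; 5 GB remain.
Put d5 (2 GB) in drive 2; 3 GB remain.
Put d6 (3 GB) in drive 2; 0 GB remain.
Put d7 (3 GB) in drive 3; 5 GB remain.
Put d8 (2 GB) in drive 3; 3 GB remain.
Put d9 (2 GB) in drive 3; 1 GB remain.
Put d10 (2 GB) in drive 4; 6 GB remain.
Put d11 (3 GB) in drive 4; 3 GB remain.
Put d12 (2 GB) in drive 4; 1 GB remain.
Put d13 (3 GB) in drive 5; 5 GB remain.

5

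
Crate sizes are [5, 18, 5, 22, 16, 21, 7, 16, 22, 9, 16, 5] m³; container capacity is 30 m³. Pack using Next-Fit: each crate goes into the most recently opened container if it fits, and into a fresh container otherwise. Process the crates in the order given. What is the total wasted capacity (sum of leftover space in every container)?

Put 5 m³ in container 1; 25 m³ remain.
Put 18 m³ in container 1; 7 m³ remain.
Put 5 m³ in container 1; 2 m³ remain.
Put 22 m³ in container 2; 8 m³ remain.
Put 16 m³ in container 3; 14 m³ remain.
Put 21 m³ in container 4; 9 m³ remain.
Put 7 m³ in container 4; 2 m³ remain.
Put 16 m³ in container 5; 14 m³ remain.
Put 22 m³ in container 6; 8 m³ remain.
Put 9 m³ in container 7; 21 m³ remain.
Put 16 m³ in container 7; 5 m³ remain.
Put 5 m³ in container 7; 0 m³ remain.
7 containers × 30 m³ = 210 m³; used 162 m³; unused 48 m³.

48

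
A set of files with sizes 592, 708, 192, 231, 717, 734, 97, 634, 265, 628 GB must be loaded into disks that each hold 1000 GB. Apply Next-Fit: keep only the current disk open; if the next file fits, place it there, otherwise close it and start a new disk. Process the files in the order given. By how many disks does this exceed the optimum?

Next-Fit: [592] [708,192] [231,717] [734,97] [634,265] [628] → 6 disks.
6 files exceed 500 GB (half the capacity), and no two of those can share a disk, so at least 6 disks are needed.
So 6 is already optimal.

0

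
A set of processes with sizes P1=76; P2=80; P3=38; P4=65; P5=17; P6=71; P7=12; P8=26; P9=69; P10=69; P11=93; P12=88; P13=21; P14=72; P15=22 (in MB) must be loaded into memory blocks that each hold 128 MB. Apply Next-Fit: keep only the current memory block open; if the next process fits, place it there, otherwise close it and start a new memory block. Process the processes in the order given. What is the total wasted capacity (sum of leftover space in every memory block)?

333

P1 (76 MB) → memory block 1 (remaining 52 MB)
P2 (80 MB) → memory block 2 (remaining 48 MB)
P3 (38 MB) → memory block 2 (remaining 10 MB)
P4 (65 MB) → memory block 3 (remaining 63 MB)
P5 (17 MB) → memory block 3 (remaining 46 MB)
P6 (71 MB) → memory block 4 (remaining 57 MB)
P7 (12 MB) → memory block 4 (remaining 45 MB)
P8 (26 MB) → memory block 4 (remaining 19 MB)
P9 (69 MB) → memory block 5 (remaining 59 MB)
P10 (69 MB) → memory block 6 (remaining 59 MB)
P11 (93 MB) → memory block 7 (remaining 35 MB)
P12 (88 MB) → memory block 8 (remaining 40 MB)
P13 (21 MB) → memory block 8 (remaining 19 MB)
P14 (72 MB) → memory block 9 (remaining 56 MB)
P15 (22 MB) → memory block 9 (remaining 34 MB)
9 memory blocks × 128 MB = 1152 MB; used 819 MB; unused 333 MB.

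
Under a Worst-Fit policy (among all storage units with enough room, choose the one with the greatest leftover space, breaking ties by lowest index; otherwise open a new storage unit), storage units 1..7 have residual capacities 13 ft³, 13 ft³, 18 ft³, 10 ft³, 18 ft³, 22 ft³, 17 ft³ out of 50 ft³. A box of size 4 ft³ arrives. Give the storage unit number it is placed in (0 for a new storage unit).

6

Storage units with room: storage unit 1 (13 ft³), storage unit 2 (13 ft³), storage unit 3 (18 ft³), storage unit 4 (10 ft³), storage unit 5 (18 ft³), storage unit 6 (22 ft³), storage unit 7 (17 ft³).
Most room is storage unit 6 with 22 ft³ free.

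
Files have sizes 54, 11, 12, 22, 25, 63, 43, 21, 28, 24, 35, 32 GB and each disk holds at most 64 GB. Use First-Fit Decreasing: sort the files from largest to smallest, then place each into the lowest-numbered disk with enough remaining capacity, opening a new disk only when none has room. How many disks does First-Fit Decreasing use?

7

Sorted descending: 63, 54, 43, 35, 32, 28, 25, 24, 22, 21, 12, 11.
63 GB → disk 1 (remaining 1 GB)
54 GB → disk 2 (remaining 10 GB)
43 GB → disk 3 (remaining 21 GB)
35 GB → disk 4 (remaining 29 GB)
32 GB → disk 5 (remaining 32 GB)
28 GB → disk 4 (remaining 1 GB)
25 GB → disk 5 (remaining 7 GB)
24 GB → disk 6 (remaining 40 GB)
22 GB → disk 6 (remaining 18 GB)
21 GB → disk 3 (remaining 0 GB)
12 GB → disk 6 (remaining 6 GB)
11 GB → disk 7 (remaining 53 GB)
Final disks: [63] [54] [43,21] [35,28] [32,25] [24,22,12] [11].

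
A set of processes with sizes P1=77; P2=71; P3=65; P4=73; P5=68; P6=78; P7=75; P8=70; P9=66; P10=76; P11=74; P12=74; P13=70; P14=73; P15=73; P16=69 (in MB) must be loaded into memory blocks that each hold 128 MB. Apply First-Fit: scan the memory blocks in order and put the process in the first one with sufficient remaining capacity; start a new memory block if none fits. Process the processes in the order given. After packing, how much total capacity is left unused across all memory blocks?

P1 (77 MB) → memory block 1 (remaining 51 MB)
P2 (71 MB) → memory block 2 (remaining 57 MB)
P3 (65 MB) → memory block 3 (remaining 63 MB)
P4 (73 MB) → memory block 4 (remaining 55 MB)
P5 (68 MB) → memory block 5 (remaining 60 MB)
P6 (78 MB) → memory block 6 (remaining 50 MB)
P7 (75 MB) → memory block 7 (remaining 53 MB)
P8 (70 MB) → memory block 8 (remaining 58 MB)
P9 (66 MB) → memory block 9 (remaining 62 MB)
P10 (76 MB) → memory block 10 (remaining 52 MB)
P11 (74 MB) → memory block 11 (remaining 54 MB)
P12 (74 MB) → memory block 12 (remaining 54 MB)
P13 (70 MB) → memory block 13 (remaining 58 MB)
P14 (73 MB) → memory block 14 (remaining 55 MB)
P15 (73 MB) → memory block 15 (remaining 55 MB)
P16 (69 MB) → memory block 16 (remaining 59 MB)
16 memory blocks × 128 MB = 2048 MB; used 1152 MB; unused 896 MB.

896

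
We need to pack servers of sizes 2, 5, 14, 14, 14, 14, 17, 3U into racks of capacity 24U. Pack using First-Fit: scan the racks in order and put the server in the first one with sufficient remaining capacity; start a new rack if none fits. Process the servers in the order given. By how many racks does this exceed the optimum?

First-Fit: [2,5,14,3] [14] [14] [14] [17] → 5 racks.
5 servers exceed 12U (half the capacity), and no two of those can share a rack, so at least 5 racks are needed.
So 5 is already optimal.

0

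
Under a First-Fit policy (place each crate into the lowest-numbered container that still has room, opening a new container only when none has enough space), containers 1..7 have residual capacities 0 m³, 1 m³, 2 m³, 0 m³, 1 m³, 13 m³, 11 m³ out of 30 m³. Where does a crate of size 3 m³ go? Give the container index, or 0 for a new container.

6

Containers with room: container 6 (13 m³), container 7 (11 m³).
The first with room is container 6.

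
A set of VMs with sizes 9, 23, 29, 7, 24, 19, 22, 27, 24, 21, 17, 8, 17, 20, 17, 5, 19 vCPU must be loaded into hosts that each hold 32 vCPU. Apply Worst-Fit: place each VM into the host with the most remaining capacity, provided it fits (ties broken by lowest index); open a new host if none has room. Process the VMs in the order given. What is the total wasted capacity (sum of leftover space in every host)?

Put 9 vCPU in host 1; 23 vCPU remain.
Put 23 vCPU in host 1; 0 vCPU remain.
Put 29 vCPU in host 2; 3 vCPU remain.
Put 7 vCPU in host 3; 25 vCPU remain.
Put 24 vCPU in host 3; 1 vCPU remain.
Put 19 vCPU in host 4; 13 vCPU remain.
Put 22 vCPU in host 5; 10 vCPU remain.
Put 27 vCPU in host 6; 5 vCPU remain.
Put 24 vCPU in host 7; 8 vCPU remain.
Put 21 vCPU in host 8; 11 vCPU remain.
Put 17 vCPU in host 9; 15 vCPU remain.
Put 8 vCPU in host 9; 7 vCPU remain.
Put 17 vCPU in host 10; 15 vCPU remain.
Put 20 vCPU in host 11; 12 vCPU remain.
Put 17 vCPU in host 12; 15 vCPU remain.
Put 5 vCPU in host 10; 10 vCPU remain.
Put 19 vCPU in host 13; 13 vCPU remain.
13 hosts × 32 vCPU = 416 vCPU; used 308 vCPU; unused 108 vCPU.

108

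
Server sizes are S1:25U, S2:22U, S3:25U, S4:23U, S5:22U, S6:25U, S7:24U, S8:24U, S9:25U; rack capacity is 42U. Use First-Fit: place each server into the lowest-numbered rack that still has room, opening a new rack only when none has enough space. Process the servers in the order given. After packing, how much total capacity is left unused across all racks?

163

Put S1 (25U) in rack 1; 17U remain.
Put S2 (22U) in rack 2; 20U remain.
Put S3 (25U) in rack 3; 17U remain.
Put S4 (23U) in rack 4; 19U remain.
Put S5 (22U) in rack 5; 20U remain.
Put S6 (25U) in rack 6; 17U remain.
Put S7 (24U) in rack 7; 18U remain.
Put S8 (24U) in rack 8; 18U remain.
Put S9 (25U) in rack 9; 17U remain.
9 racks × 42U = 378U; used 215U; unused 163U.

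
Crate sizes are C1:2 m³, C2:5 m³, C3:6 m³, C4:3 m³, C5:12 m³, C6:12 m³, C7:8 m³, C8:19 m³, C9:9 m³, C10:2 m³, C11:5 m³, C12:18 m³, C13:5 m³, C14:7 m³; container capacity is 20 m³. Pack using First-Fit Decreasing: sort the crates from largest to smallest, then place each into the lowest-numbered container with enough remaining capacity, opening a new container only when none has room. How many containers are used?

Sorted descending: 19, 18, 12, 12, 9, 8, 7, 6, 5, 5, 5, 3, 2, 2.
container 1: place 19 m³, 1 m³ left
container 2: place 18 m³, 2 m³ left
container 3: place 12 m³, 8 m³ left
container 4: place 12 m³, 8 m³ left
container 5: place 9 m³, 11 m³ left
container 3: place 8 m³, 0 m³ left
container 4: place 7 m³, 1 m³ left
container 5: place 6 m³, 5 m³ left
container 5: place 5 m³, 0 m³ left
container 6: place 5 m³, 15 m³ left
container 6: place 5 m³, 10 m³ left
container 6: place 3 m³, 7 m³ left
container 2: place 2 m³, 0 m³ left
container 6: place 2 m³, 5 m³ left

6 containers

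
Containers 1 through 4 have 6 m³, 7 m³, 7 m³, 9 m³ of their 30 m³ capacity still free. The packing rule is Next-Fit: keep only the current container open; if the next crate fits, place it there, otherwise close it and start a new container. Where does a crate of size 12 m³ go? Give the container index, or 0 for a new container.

0

Next-Fit only looks at container 4, which has 9 m³ free.
12 m³ does not fit, so a new container is opened.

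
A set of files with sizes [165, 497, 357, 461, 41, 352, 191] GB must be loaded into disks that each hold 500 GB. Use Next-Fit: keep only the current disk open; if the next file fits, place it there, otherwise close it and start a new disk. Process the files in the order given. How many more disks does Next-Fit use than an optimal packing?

Next-Fit: [165] [497] [357] [461] [41,352] [191] → 6 disks.
Total size 2064 GB; any packing needs at least ⌈2064/500⌉ = 5 disks.
An optimal packing achieves that bound: [497] [461] [357,41] [352] [191,165] → 5 disks.
Excess: 6 − 5 = 1.

1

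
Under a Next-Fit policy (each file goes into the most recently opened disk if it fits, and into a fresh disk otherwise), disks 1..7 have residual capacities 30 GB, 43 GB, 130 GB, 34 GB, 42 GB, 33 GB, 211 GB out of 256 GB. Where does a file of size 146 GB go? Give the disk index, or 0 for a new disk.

Next-Fit only looks at disk 7, which has 211 GB free.
146 GB fits there.

7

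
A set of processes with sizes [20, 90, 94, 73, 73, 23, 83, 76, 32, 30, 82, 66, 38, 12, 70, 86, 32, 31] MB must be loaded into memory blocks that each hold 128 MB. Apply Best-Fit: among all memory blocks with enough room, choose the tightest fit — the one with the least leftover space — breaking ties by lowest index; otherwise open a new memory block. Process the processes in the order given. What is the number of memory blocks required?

10

Put 20 MB in memory block 1; 108 MB remain.
Put 90 MB in memory block 1; 18 MB remain.
Put 94 MB in memory block 2; 34 MB remain.
Put 73 MB in memory block 3; 55 MB remain.
Put 73 MB in memory block 4; 55 MB remain.
Put 23 MB in memory block 2; 11 MB remain.
Put 83 MB in memory block 5; 45 MB remain.
Put 76 MB in memory block 6; 52 MB remain.
Put 32 MB in memory block 5; 13 MB remain.
Put 30 MB in memory block 6; 22 MB remain.
Put 82 MB in memory block 7; 46 MB remain.
Put 66 MB in memory block 8; 62 MB remain.
Put 38 MB in memory block 7; 8 MB remain.
Put 12 MB in memory block 5; 1 MB remain.
Put 70 MB in memory block 9; 58 MB remain.
Put 86 MB in memory block 10; 42 MB remain.
Put 32 MB in memory block 10; 10 MB remain.
Put 31 MB in memory block 3; 24 MB remain.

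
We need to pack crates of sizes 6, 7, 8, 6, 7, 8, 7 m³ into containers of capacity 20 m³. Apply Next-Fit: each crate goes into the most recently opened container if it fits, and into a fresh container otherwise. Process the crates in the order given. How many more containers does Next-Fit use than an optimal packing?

Next-Fit: [6,7] [8,6] [7,8] [7] → 4 containers.
Total size 49 m³; any packing needs at least ⌈49/20⌉ = 3 containers.
An optimal packing achieves that bound: [8,8] [7,7,6] [7,6] → 3 containers.
Excess: 4 − 3 = 1.

1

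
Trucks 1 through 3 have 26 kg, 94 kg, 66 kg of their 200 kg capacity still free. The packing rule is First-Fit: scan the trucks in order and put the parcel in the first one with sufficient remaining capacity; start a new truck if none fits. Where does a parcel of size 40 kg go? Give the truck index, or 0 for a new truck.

2

Trucks with room: truck 2 (94 kg), truck 3 (66 kg).
The first with room is truck 2.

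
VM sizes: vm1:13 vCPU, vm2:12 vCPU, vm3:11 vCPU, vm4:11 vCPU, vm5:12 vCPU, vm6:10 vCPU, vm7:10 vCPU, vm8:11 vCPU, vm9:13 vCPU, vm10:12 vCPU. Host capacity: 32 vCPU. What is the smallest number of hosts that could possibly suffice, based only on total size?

4

Total size = 13 + 12 + 11 + 11 + 12 + 10 + 10 + 11 + 13 + 12 = 115 vCPU.
⌈115 / 32⌉ = 4.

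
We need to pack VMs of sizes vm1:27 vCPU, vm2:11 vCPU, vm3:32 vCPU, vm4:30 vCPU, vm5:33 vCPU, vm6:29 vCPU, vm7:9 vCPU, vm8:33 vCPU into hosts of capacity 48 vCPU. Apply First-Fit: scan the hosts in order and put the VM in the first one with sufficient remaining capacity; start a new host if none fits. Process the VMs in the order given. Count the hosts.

6

vm1 (27 vCPU) → host 1 (remaining 21 vCPU)
vm2 (11 vCPU) → host 1 (remaining 10 vCPU)
vm3 (32 vCPU) → host 2 (remaining 16 vCPU)
vm4 (30 vCPU) → host 3 (remaining 18 vCPU)
vm5 (33 vCPU) → host 4 (remaining 15 vCPU)
vm6 (29 vCPU) → host 5 (remaining 19 vCPU)
vm7 (9 vCPU) → host 1 (remaining 1 vCPU)
vm8 (33 vCPU) → host 6 (remaining 15 vCPU)
Final hosts: [27,11,9] [32] [30] [33] [29] [33].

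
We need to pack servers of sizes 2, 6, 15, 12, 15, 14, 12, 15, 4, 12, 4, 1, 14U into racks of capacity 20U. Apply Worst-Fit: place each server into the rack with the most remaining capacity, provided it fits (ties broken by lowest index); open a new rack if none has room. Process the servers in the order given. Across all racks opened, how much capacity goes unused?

34

Put 2U in rack 1; 18U remain.
Put 6U in rack 1; 12U remain.
Put 15U in rack 2; 5U remain.
Put 12U in rack 1; 0U remain.
Put 15U in rack 3; 5U remain.
Put 14U in rack 4; 6U remain.
Put 12U in rack 5; 8U remain.
Put 15U in rack 6; 5U remain.
Put 4U in rack 5; 4U remain.
Put 12U in rack 7; 8U remain.
Put 4U in rack 7; 4U remain.
Put 1U in rack 4; 5U remain.
Put 14U in rack 8; 6U remain.
8 racks × 20U = 160U; used 126U; unused 34U.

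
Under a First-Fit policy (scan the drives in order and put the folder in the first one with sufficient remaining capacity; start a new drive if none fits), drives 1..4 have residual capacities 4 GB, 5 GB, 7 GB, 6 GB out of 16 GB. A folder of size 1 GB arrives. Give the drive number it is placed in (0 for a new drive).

1

Drives with room: drive 1 (4 GB), drive 2 (5 GB), drive 3 (7 GB), drive 4 (6 GB).
The first with room is drive 1.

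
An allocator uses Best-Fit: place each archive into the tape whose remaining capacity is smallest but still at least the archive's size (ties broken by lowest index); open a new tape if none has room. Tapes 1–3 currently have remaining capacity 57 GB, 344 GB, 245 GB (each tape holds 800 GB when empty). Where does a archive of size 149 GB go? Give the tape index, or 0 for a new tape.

Tapes with room: tape 2 (344 GB), tape 3 (245 GB).
Tightest fit is tape 3 with 245 GB free.

3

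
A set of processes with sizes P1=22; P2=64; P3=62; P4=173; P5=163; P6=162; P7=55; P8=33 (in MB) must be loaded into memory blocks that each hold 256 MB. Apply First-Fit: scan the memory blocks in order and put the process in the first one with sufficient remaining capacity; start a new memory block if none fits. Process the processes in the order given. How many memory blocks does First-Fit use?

P1 (22 MB) → memory block 1 (remaining 234 MB)
P2 (64 MB) → memory block 1 (remaining 170 MB)
P3 (62 MB) → memory block 1 (remaining 108 MB)
P4 (173 MB) → memory block 2 (remaining 83 MB)
P5 (163 MB) → memory block 3 (remaining 93 MB)
P6 (162 MB) → memory block 4 (remaining 94 MB)
P7 (55 MB) → memory block 1 (remaining 53 MB)
P8 (33 MB) → memory block 1 (remaining 20 MB)

4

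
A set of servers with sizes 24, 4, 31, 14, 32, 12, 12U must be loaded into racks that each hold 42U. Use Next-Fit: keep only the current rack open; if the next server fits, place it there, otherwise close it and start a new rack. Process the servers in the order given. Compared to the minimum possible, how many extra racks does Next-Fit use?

Next-Fit: [24,4] [31] [14] [32] [12,12] → 5 racks.
Total size 129U; any packing needs at least ⌈129/42⌉ = 4 racks.
An optimal packing achieves that bound: [32,4] [31] [24,14] [12,12] → 4 racks.
Excess: 5 − 4 = 1.

1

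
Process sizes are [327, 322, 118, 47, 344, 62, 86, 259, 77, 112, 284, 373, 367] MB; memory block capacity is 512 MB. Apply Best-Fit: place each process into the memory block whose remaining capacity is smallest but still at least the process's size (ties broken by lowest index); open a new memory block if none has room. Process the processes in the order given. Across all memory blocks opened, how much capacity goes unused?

806

Put 327 MB in memory block 1; 185 MB remain.
Put 322 MB in memory block 2; 190 MB remain.
Put 118 MB in memory block 1; 67 MB remain.
Put 47 MB in memory block 1; 20 MB remain.
Put 344 MB in memory block 3; 168 MB remain.
Put 62 MB in memory block 3; 106 MB remain.
Put 86 MB in memory block 3; 20 MB remain.
Put 259 MB in memory block 4; 253 MB remain.
Put 77 MB in memory block 2; 113 MB remain.
Put 112 MB in memory block 2; 1 MB remain.
Put 284 MB in memory block 5; 228 MB remain.
Put 373 MB in memory block 6; 139 MB remain.
Put 367 MB in memory block 7; 145 MB remain.
7 memory blocks × 512 MB = 3584 MB; used 2778 MB; unused 806 MB.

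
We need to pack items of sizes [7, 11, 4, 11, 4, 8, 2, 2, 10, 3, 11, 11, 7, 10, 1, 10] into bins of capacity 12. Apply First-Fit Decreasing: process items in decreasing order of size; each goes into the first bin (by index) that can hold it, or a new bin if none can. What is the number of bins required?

Sorted descending: 11, 11, 11, 11, 10, 10, 10, 8, 7, 7, 4, 4, 3, 2, 2, 1.
11 → bin 1 (remaining 1)
11 → bin 2 (remaining 1)
11 → bin 3 (remaining 1)
11 → bin 4 (remaining 1)
10 → bin 5 (remaining 2)
10 → bin 6 (remaining 2)
10 → bin 7 (remaining 2)
8 → bin 8 (remaining 4)
7 → bin 9 (remaining 5)
7 → bin 10 (remaining 5)
4 → bin 8 (remaining 0)
4 → bin 9 (remaining 1)
3 → bin 10 (remaining 2)
2 → bin 5 (remaining 0)
2 → bin 6 (remaining 0)
1 → bin 1 (remaining 0)

10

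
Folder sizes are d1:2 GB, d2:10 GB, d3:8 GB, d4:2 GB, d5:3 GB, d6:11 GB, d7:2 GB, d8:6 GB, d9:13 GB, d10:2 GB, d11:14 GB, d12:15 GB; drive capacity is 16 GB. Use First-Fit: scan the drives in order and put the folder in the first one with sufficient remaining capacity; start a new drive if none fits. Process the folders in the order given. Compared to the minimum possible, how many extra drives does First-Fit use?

1

First-Fit: [2,10,2,2] [8,3,2] [11] [6] [13] [14] [15] → 7 drives.
Total size 88 GB; any packing needs at least ⌈88/16⌉ = 6 drives.
An optimal packing achieves that bound: [15] [14,2] [13,3] [11,2,2] [10,6] [8,2] → 6 drives.
Excess: 7 − 6 = 1.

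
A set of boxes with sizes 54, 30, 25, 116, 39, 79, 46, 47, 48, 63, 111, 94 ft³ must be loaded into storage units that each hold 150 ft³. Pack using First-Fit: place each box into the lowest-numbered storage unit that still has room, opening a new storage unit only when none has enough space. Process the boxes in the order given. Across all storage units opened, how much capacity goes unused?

298

54 ft³ → storage unit 1 (remaining 96 ft³)
30 ft³ → storage unit 1 (remaining 66 ft³)
25 ft³ → storage unit 1 (remaining 41 ft³)
116 ft³ → storage unit 2 (remaining 34 ft³)
39 ft³ → storage unit 1 (remaining 2 ft³)
79 ft³ → storage unit 3 (remaining 71 ft³)
46 ft³ → storage unit 3 (remaining 25 ft³)
47 ft³ → storage unit 4 (remaining 103 ft³)
48 ft³ → storage unit 4 (remaining 55 ft³)
63 ft³ → storage unit 5 (remaining 87 ft³)
111 ft³ → storage unit 6 (remaining 39 ft³)
94 ft³ → storage unit 7 (remaining 56 ft³)
7 storage units × 150 ft³ = 1050 ft³; used 752 ft³; unused 298 ft³.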